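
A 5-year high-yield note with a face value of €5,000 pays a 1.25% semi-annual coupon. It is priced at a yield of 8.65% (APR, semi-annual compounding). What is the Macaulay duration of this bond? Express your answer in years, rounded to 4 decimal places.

4.8284 years

Periodic yield y = 0.04325. Discount each cash flow and weight by its period:
  t   CF        PV=CF/(1+0.04325)^t    t·PV
  1        31.25        29.9545        29.9545
  2        31.25        28.7126        57.4253
  3        31.25        27.5223        82.5669
  4        31.25        26.3813       105.5253
  5        31.25        25.2876       126.4381
  6        31.25        24.2393       145.4357
  7        31.25        23.2344       162.6407
  8        31.25        22.2712       178.1693
  9        31.25        21.3479       192.1308
  10    5,031.25     3,294.5186    32,945.1860
  Σ                  3,523.4697    34,025.4726
Price P = Σ PV = 3,523.4697.
Macaulay duration = Σ(t·PV) / P = 34,025.4726 / 3,523.4697 = 9.65681 half-year periods.
In years: 9.65681 / 2 = 4.82840 years.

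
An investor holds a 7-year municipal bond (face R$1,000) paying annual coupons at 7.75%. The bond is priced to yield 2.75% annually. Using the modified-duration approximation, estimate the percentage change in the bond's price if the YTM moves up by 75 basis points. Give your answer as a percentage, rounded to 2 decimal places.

-4.27%

Periodic yield y = 0.0275. Modified duration first:
  t   CF        PV=CF/(1+0.0275)^t    t·PV
  1        77.50        75.4258        75.4258
  2        77.50        73.4071       146.8142
  3        77.50        71.4424       214.3273
  4        77.50        69.5303       278.1214
  5        77.50        67.6694       338.3472
  6        77.50        65.8583       395.1500
  7     1,077.50       891.1370     6,237.9588
  Σ                  1,314.4704     7,686.1446
P = 1,314.4704; D_Mac = 5.84733 yrs; D_mod = 5.84733/(1+0.0275) = 5.69083 yrs.
ΔP/P ≈ -D_mod · Δy = -5.69083 × (+0.0075) = -0.042681 = -4.2681%.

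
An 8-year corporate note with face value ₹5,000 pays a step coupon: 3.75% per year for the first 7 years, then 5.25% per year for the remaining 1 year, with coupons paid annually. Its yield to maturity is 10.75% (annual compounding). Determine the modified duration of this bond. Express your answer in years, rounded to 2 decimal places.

Periodic yield y = 0.1075. First find Macaulay duration:
  t   CF        PV=CF/(1+0.1075)^t    t·PV
  1       187.50       169.3002       169.3002
  2       187.50       152.8670       305.7340
  3       187.50       138.0289       414.0867
  4       187.50       124.6311       498.5243
  5       187.50       112.5337       562.6685
  6       187.50       101.6106       609.6634
  7       187.50        91.7477       642.2338
  8     5,262.50     2,325.1032    18,600.8254
  Σ                  3,215.8224    21,803.0364
P = 3,215.8224; Macaulay duration = 21,803.0364 / 3,215.8224 = 6.77993 years.
Modified duration = D_Mac / (1 + y) = 6.77993 / 1.1075 = 6.12183 years.

6.12 years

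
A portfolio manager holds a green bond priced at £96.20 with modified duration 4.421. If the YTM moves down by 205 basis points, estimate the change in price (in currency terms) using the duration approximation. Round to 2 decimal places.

Duration approximation: ΔP/P ≈ -D_mod · Δy = -4.421 × (-0.0205) = +0.0906305.
ΔP ≈ 96.20 × (+0.0906305) = +8.7186541.

+£8.72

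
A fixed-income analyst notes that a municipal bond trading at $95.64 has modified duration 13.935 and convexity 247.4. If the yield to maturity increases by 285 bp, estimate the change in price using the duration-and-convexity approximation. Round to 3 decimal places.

-$28.374

Duration effect: -D_mod·Δy = -13.935 × (+0.0285) = -0.3971475
Convexity effect: ½·C·(Δy)² = 0.5 × 247.4 × (0.0285)² = +0.100475325
ΔP/P ≈ -0.3971475 + 0.100475325 = -0.296672175
ΔP ≈ 95.64 × (-0.296672175) = -28.373726817.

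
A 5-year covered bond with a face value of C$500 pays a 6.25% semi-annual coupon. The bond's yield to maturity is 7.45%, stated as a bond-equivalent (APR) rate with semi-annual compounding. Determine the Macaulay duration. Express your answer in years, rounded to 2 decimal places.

Periodic yield y = 0.03725. Discount each cash flow and weight by its period:
  t   CF        PV=CF/(1+0.03725)^t    t·PV
  1       15.625        15.0639        15.0639
  2       15.625        14.5229        29.0458
  3       15.625        14.0013        42.0040
  4       15.625        13.4985        53.9941
  5       15.625        13.0138        65.0688
  6       15.625        12.5464        75.2784
  7       15.625        12.0958        84.6709
  8       15.625        11.6614        93.2916
  9       15.625        11.2427       101.1839
  10     515.625       357.6840     3,576.8401
  Σ                    475.3308     4,136.4415
Price P = Σ PV = 475.3308.
Macaulay duration = Σ(t·PV) / P = 4,136.4415 / 475.3308 = 8.70224 half-year periods.
In years: 8.70224 / 2 = 4.35112 years.

4.35 years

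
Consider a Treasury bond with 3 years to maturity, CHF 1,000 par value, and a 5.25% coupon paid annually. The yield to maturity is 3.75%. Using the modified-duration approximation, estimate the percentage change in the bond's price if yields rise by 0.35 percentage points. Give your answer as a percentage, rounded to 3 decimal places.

-0.963%

Periodic yield y = 0.0375. Modified duration first:
  t   CF        PV=CF/(1+0.0375)^t    t·PV
  1        52.50        50.6024        50.6024
  2        52.50        48.7734        97.5468
  3     1,052.50       942.4488     2,827.3465
  Σ                  1,041.8247     2,975.4958
P = 1,041.8247; D_Mac = 2.85604 yrs; D_mod = 2.85604/(1+0.0375) = 2.75281 yrs.
ΔP/P ≈ -D_mod · Δy = -2.75281 × (+0.0035) = -0.009635 = -0.9635%.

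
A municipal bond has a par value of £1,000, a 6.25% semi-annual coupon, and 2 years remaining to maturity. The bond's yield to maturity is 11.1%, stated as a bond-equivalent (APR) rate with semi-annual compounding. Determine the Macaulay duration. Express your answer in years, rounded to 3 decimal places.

Periodic yield y = 0.0555. Discount each cash flow and weight by its period:
  t   CF        PV=CF/(1+0.0555)^t    t·PV
  1        31.25        29.6068        29.6068
  2        31.25        28.0500        56.1001
  3        31.25        26.5751        79.7254
  4     1,031.25       830.8660     3,323.4642
  Σ                    915.0980     3,488.8965
Price P = Σ PV = 915.0980.
Macaulay duration = Σ(t·PV) / P = 3,488.8965 / 915.0980 = 3.81259 half-year periods.
In years: 3.81259 / 2 = 1.90630 years.

1.906 years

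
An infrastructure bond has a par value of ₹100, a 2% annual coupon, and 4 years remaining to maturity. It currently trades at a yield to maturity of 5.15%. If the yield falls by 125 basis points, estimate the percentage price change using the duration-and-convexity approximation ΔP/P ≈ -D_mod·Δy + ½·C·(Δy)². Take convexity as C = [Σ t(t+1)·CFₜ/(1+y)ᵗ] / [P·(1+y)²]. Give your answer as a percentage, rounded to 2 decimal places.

With y = 0.0515:
  t   CF        PV=CF/(1+0.0515)^t    t·PV        t(t+1)·PV
  1         2.00         1.9020         1.9020           3.8041
  2         2.00         1.8089         3.6178          10.8533
  3         2.00         1.7203         5.1609          20.6435
  4       102.00        83.4378       333.7514       1,668.7568
  Σ                     88.8691       344.4321       1,704.0578
P = 88.8691; D_Mac = 3.87573 yrs; D_mod = 3.68590 yrs; C = 17.34264.
Duration effect: -3.68590 × (-0.0125) = +0.046074
Convexity effect: 0.5 × 17.34264 × (-0.0125)² = +0.0013549
ΔP/P ≈ +0.046074 + 0.0013549 = +0.047429 = +4.7429%.

+4.74%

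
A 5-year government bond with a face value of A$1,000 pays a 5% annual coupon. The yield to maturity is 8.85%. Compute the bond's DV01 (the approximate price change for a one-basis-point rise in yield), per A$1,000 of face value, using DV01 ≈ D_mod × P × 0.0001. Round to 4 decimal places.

Periodic yield y = 0.0885.
  t   CF        PV=CF/(1+0.0885)^t    t·PV
  1        50.00        45.9348        45.9348
  2        50.00        42.2001        84.4001
  3        50.00        38.7690       116.3070
  4        50.00        35.6169       142.4677
  5     1,050.00       687.1430     3,435.7150
  Σ                    849.6638     3,824.8246
P = 849.6638; D_Mac = 4.50157 yrs; D_mod = 4.13558 yrs.
DV01 ≈ 4.13558 × 849.6638 × 0.0001 = 0.351385.

A$0.3514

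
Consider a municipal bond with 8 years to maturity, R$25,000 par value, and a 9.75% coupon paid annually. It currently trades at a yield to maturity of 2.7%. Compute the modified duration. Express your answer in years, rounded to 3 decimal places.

Periodic yield y = 0.027. First find Macaulay duration:
  t   CF        PV=CF/(1+0.027)^t    t·PV
  1     2,437.50     2,373.4177     2,373.4177
  2     2,437.50     2,311.0202     4,622.0404
  3     2,437.50     2,250.2631     6,750.7892
  4     2,437.50     2,191.1033     8,764.4131
  5     2,437.50     2,133.4988    10,667.4941
  6     2,437.50     2,077.4088    12,464.4527
  7     2,437.50     2,022.7934    14,159.5535
  8    27,437.50    22,170.7808   177,366.2467
  Σ                 37,530.2860   237,168.4074
P = 37,530.2860; Macaulay duration = 237,168.4074 / 37,530.2860 = 6.31939 years.
Modified duration = D_Mac / (1 + y) = 6.31939 / 1.027 = 6.15325 years.

6.153 years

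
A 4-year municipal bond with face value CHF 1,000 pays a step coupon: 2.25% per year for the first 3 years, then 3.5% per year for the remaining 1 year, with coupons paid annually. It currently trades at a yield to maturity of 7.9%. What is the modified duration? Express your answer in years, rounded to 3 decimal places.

Periodic yield y = 0.079. First find Macaulay duration:
  t   CF        PV=CF/(1+0.079)^t    t·PV
  1        22.50        20.8526        20.8526
  2        22.50        19.3259        38.6518
  3        22.50        17.9109        53.7328
  4     1,035.00       763.5800     3,054.3202
  Σ                    821.6695     3,167.5574
P = 821.6695; Macaulay duration = 3,167.5574 / 821.6695 = 3.85503 years.
Modified duration = D_Mac / (1 + y) = 3.85503 / 1.079 = 3.57278 years.

3.573 years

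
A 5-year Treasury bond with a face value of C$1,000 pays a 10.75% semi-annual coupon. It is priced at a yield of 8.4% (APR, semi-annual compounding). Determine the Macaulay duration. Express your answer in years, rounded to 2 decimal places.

Periodic yield y = 0.042. Discount each cash flow and weight by its period:
  t   CF        PV=CF/(1+0.042)^t    t·PV
  1        53.75        51.5835        51.5835
  2        53.75        49.5043        99.0086
  3        53.75        47.5089       142.5268
  4        53.75        45.5940       182.3760
  5        53.75        43.7562       218.7811
  6        53.75        41.9925       251.9552
  7        53.75        40.2999       282.0996
  8        53.75        38.6756       309.4046
  9        53.75        37.1167       334.0500
  10    1,053.75       698.3295     6,983.2952
  Σ                  1,094.3612     8,855.0806
Price P = Σ PV = 1,094.3612.
Macaulay duration = Σ(t·PV) / P = 8,855.0806 / 1,094.3612 = 8.09155 half-year periods.
In years: 8.09155 / 2 = 4.04578 years.

4.05 years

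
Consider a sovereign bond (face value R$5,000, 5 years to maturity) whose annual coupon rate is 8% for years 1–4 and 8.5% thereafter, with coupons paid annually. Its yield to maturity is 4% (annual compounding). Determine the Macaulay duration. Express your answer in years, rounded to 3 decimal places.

Periodic yield y = 0.04. Discount each cash flow and weight by its year:
  t   CF        PV=CF/(1+0.04)^t    t·PV
  1       400.00       384.6154       384.6154
  2       400.00       369.8225       739.6450
  3       400.00       355.5985     1,066.7956
  4       400.00       341.9217     1,367.6867
  5     5,425.00     4,458.9546    22,294.7728
  Σ                  5,910.9126    25,853.5155
Price P = Σ PV = 5,910.9126.
Macaulay duration = Σ(t·PV) / P = 25,853.5155 / 5,910.9126 = 4.37386 years.

4.374 years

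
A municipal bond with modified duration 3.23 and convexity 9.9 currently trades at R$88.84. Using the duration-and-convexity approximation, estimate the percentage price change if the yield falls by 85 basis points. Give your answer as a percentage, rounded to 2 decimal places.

+2.78%

Duration effect: -D_mod·Δy = -3.23 × (-0.0085) = +0.027455
Convexity effect: ½·C·(Δy)² = 0.5 × 9.9 × (-0.0085)² = +0.0003576375
ΔP/P ≈ +0.027455 + 0.0003576375 = +0.0278126375
= +2.78126375%.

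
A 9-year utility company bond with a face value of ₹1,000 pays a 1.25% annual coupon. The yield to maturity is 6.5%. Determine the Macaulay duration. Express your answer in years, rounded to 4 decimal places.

8.4350 years

Periodic yield y = 0.065. Discount each cash flow and weight by its year:
  t   CF        PV=CF/(1+0.065)^t    t·PV
  1        12.50        11.7371        11.7371
  2        12.50        11.0207        22.0415
  3        12.50        10.3481        31.0443
  4        12.50         9.7165        38.8662
  5        12.50         9.1235        45.6176
  6        12.50         8.5667        51.4001
  7        12.50         8.0438        56.3068
  8        12.50         7.5529        60.4231
  9     1,012.50       574.4451     5,170.0063
  Σ                    650.5545     5,487.4429
Price P = Σ PV = 650.5545.
Macaulay duration = Σ(t·PV) / P = 5,487.4429 / 650.5545 = 8.43502 years.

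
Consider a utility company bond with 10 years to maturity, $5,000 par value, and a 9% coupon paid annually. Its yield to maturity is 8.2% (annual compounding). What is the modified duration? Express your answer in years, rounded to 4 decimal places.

6.5408 years

Periodic yield y = 0.082. First find Macaulay duration:
  t   CF        PV=CF/(1+0.082)^t    t·PV
  1       450.00       415.8965       415.8965
  2       450.00       384.3775       768.7551
  3       450.00       355.2473     1,065.7418
  4       450.00       328.3246     1,313.2985
  5       450.00       303.4424     1,517.2118
  6       450.00       280.4458     1,682.6748
  7       450.00       259.1921     1,814.3444
  8       450.00       239.5490     1,916.3923
  9       450.00       221.3947     1,992.5521
  10    5,450.00     2,478.1289    24,781.2891
  Σ                  5,265.9988    37,268.1564
P = 5,265.9988; Macaulay duration = 37,268.1564 / 5,265.9988 = 7.07713 years.
Modified duration = D_Mac / (1 + y) = 7.07713 / 1.082 = 6.54079 years.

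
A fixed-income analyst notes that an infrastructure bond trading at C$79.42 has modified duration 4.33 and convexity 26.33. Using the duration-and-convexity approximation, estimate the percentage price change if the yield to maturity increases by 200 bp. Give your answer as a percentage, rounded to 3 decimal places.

Duration effect: -D_mod·Δy = -4.33 × (+0.02) = -0.086600
Convexity effect: ½·C·(Δy)² = 0.5 × 26.33 × (0.02)² = +0.0052660
ΔP/P ≈ -0.086600 + 0.0052660 = -0.081334
= -8.1334%.

-8.133%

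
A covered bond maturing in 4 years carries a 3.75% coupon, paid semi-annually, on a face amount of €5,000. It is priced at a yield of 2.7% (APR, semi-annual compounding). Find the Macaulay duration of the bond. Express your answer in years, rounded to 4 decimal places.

Periodic yield y = 0.0135. Discount each cash flow and weight by its period:
  t   CF        PV=CF/(1+0.0135)^t    t·PV
  1        93.75        92.5012        92.5012
  2        93.75        91.2691       182.5382
  3        93.75        90.0534       270.1601
  4        93.75        88.8539       355.4154
  5        93.75        87.6703       438.3515
  6        93.75        86.5025       519.0151
  7        93.75        85.3503       597.4520
  8     5,093.75     4,575.5953    36,604.7621
  Σ                  5,197.7959    39,060.1958
Price P = Σ PV = 5,197.7959.
Macaulay duration = Σ(t·PV) / P = 39,060.1958 / 5,197.7959 = 7.51476 half-year periods.
In years: 7.51476 / 2 = 3.75738 years.

3.7574 years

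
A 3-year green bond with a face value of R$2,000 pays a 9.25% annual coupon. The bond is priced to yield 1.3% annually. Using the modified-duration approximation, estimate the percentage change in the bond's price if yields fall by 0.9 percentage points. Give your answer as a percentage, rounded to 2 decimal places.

+2.47%

Periodic yield y = 0.013. Modified duration first:
  t   CF        PV=CF/(1+0.013)^t    t·PV
  1       185.00       182.6259       182.6259
  2       185.00       180.2822       360.5644
  3     2,185.00     2,101.9535     6,305.8605
  Σ                  2,464.8616     6,849.0508
P = 2,464.8616; D_Mac = 2.77868 yrs; D_mod = 2.77868/(1+0.013) = 2.74302 yrs.
ΔP/P ≈ -D_mod · Δy = -2.74302 × (-0.009) = +0.024687 = +2.4687%.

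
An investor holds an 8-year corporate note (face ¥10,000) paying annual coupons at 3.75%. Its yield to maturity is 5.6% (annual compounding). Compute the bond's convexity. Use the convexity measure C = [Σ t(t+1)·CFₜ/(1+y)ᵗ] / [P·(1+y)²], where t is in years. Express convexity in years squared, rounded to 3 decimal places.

53.800

With y = 0.056:
  t   CF        PV=CF/(1+0.056)^t    t·PV        t(t+1)·PV
  1       375.00       355.1136       355.1136         710.2273
  2       375.00       336.2819       672.5637       2,017.6911
  3       375.00       318.4487       955.3462       3,821.3847
  4       375.00       301.5613     1,206.2452       6,031.2258
  5       375.00       285.5694     1,427.8470       8,567.0822
  6       375.00       270.4256     1,622.5534      11,357.8741
  7       375.00       256.0848     1,792.5938      14,340.7501
  8    10,375.00     6,709.2930    53,674.3442     483,069.0977
  Σ                  8,832.7783    61,706.6071     529,915.3329
P = 8,832.7783.
Convexity = Σ t(t+1)·PV / [P·(1+y)²] = 529,915.3329 / (8,832.7783 × 1.115136) = 53.79988.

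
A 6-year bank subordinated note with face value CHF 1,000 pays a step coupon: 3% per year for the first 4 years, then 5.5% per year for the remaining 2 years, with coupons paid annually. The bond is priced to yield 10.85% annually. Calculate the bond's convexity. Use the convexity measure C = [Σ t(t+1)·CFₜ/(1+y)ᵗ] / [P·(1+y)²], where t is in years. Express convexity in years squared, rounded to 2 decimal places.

With y = 0.1085:
  t   CF        PV=CF/(1+0.1085)^t    t·PV        t(t+1)·PV
  1        30.00        27.0636        27.0636          54.1272
  2        30.00        24.4146        48.8292         146.4877
  3        30.00        22.0249        66.0747         264.2989
  4        30.00        19.8691        79.4764         397.3822
  5        55.00        32.8613       164.3063         985.8378
  6     1,055.00       568.6411     3,411.8468      23,882.9278
  Σ                    694.8746     3,797.5971      25,731.0616
P = 694.8746.
Convexity = Σ t(t+1)·PV / [P·(1+y)²] = 25,731.0616 / (694.8746 × 1.228772) = 30.13560.

30.14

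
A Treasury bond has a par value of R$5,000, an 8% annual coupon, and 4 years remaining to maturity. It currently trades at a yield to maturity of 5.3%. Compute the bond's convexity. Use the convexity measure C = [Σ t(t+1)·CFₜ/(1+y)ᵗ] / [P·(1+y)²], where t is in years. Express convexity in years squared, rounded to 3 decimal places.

15.628

With y = 0.053:
  t   CF        PV=CF/(1+0.053)^t    t·PV        t(t+1)·PV
  1       400.00       379.8670       379.8670         759.7341
  2       400.00       360.7474       721.4949       2,164.4846
  3       400.00       342.5902     1,027.7705       4,111.0819
  4     5,400.00     4,392.1815    17,568.7259      87,843.6293
  Σ                  5,475.3861    19,697.8582      94,878.9299
P = 5,475.3861.
Convexity = Σ t(t+1)·PV / [P·(1+y)²] = 94,878.9299 / (5,475.3861 × 1.108809) = 15.62782.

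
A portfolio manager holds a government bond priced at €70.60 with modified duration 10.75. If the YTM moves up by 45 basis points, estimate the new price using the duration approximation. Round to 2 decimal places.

€67.18

Duration approximation: ΔP/P ≈ -D_mod · Δy = -10.75 × (+0.0045) = -0.048375.
New price ≈ 70.60 × (1 - 0.048375) = 67.184725.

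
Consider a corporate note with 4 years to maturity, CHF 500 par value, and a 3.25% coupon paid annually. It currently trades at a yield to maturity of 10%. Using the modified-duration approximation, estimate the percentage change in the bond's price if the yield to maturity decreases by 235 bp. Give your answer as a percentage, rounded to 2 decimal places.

Periodic yield y = 0.1. Modified duration first:
  t   CF        PV=CF/(1+0.1)^t    t·PV
  1        16.25        14.7727        14.7727
  2        16.25        13.4298        26.8595
  3        16.25        12.2089        36.6266
  4       516.25       352.6057     1,410.4228
  Σ                    393.0170     1,488.6816
P = 393.0170; D_Mac = 3.78783 yrs; D_mod = 3.78783/(1+0.1) = 3.44348 yrs.
ΔP/P ≈ -D_mod · Δy = -3.44348 × (-0.0235) = +0.080922 = +8.0922%.

+8.09%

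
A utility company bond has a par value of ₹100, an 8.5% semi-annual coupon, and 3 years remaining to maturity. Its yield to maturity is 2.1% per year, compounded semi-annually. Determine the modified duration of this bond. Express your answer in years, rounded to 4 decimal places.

2.7091 years

Periodic yield y = 0.0105. First find Macaulay duration:
  t   CF        PV=CF/(1+0.0105)^t    t·PV
  1         4.25         4.2058         4.2058
  2         4.25         4.1621         8.3243
  3         4.25         4.1189        12.3567
  4         4.25         4.0761        16.3044
  5         4.25         4.0337        20.1687
  6       104.25        97.9170       587.5021
  Σ                    118.5137       648.8619
P = 118.5137; Macaulay duration = 648.8619 / 118.5137 = 5.47499 half-year periods = 2.73750 years.
Modified duration = D_Mac / (1 + y) = 2.73750 / 1.0105 = 2.70905 years.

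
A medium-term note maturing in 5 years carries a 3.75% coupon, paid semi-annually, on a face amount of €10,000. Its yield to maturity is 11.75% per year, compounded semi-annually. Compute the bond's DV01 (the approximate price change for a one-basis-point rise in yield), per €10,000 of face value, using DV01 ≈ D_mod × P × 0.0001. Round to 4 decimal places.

€2.9982

Periodic yield y = 0.05875.
  t   CF        PV=CF/(1+0.05875)^t    t·PV
  1       187.50       177.0956       177.0956
  2       187.50       167.2686       334.5372
  3       187.50       157.9869       473.9606
  4       187.50       149.2202       596.8807
  5       187.50       140.9400       704.6998
  6       187.50       133.1192       798.7153
  7       187.50       125.7324       880.1270
  8       187.50       118.7555       950.0443
  9       187.50       112.1658     1,009.4922
  10   10,187.50     5,756.1670    57,561.6704
  Σ                  7,038.4513    63,487.2232
P = 7,038.4513; D_Mac = 9.02006 half-year periods = 4.51003 yrs; D_mod = 4.25977 yrs.
DV01 ≈ 4.25977 × 7,038.4513 × 0.0001 = 2.998216.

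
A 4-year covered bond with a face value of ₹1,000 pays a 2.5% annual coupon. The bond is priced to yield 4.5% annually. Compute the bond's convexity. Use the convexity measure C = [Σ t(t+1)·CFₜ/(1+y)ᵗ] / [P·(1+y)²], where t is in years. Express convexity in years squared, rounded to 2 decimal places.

With y = 0.045:
  t   CF        PV=CF/(1+0.045)^t    t·PV        t(t+1)·PV
  1        25.00        23.9234        23.9234          47.8469
  2        25.00        22.8932        45.7865         137.3595
  3        25.00        21.9074        65.7222         262.8890
  4     1,025.00       859.5254     3,438.1015      17,190.5075
  Σ                    928.2495     3,573.5337      17,638.6029
P = 928.2495.
Convexity = Σ t(t+1)·PV / [P·(1+y)²] = 17,638.6029 / (928.2495 × 1.092025) = 17.40071.

17.40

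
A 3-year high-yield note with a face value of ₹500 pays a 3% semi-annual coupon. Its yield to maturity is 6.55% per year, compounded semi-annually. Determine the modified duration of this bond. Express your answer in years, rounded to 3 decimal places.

Periodic yield y = 0.03275. First find Macaulay duration:
  t   CF        PV=CF/(1+0.03275)^t    t·PV
  1         7.50         7.2622         7.2622
  2         7.50         7.0319        14.0637
  3         7.50         6.8089        20.4266
  4         7.50         6.5930        26.3718
  5         7.50         6.3839        31.9194
  6       507.50       418.2778     2,509.6669
  Σ                    452.3576     2,609.7107
P = 452.3576; Macaulay duration = 2,609.7107 / 452.3576 = 5.76913 half-year periods = 2.88457 years.
Modified duration = D_Mac / (1 + y) = 2.88457 / 1.03275 = 2.79309 years.

2.793 years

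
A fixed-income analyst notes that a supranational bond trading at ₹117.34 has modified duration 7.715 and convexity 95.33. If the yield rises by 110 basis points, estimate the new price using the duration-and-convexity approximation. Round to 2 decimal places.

Duration effect: -D_mod·Δy = -7.715 × (+0.011) = -0.084865
Convexity effect: ½·C·(Δy)² = 0.5 × 95.33 × (0.011)² = +0.005767465
ΔP/P ≈ -0.084865 + 0.005767465 = -0.079097535
New price ≈ 117.34 × (1 - 0.079097535) = 108.0586952431.

₹108.06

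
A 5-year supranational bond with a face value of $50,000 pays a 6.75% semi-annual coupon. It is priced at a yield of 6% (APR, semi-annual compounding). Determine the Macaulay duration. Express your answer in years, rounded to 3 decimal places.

Periodic yield y = 0.03. Discount each cash flow and weight by its period:
  t   CF        PV=CF/(1+0.03)^t    t·PV
  1     1,687.50     1,638.3495     1,638.3495
  2     1,687.50     1,590.6306     3,181.2612
  3     1,687.50     1,544.3016     4,632.9047
  4     1,687.50     1,499.3219     5,997.2876
  5     1,687.50     1,455.6523     7,278.2616
  6     1,687.50     1,413.2547     8,479.5281
  7     1,687.50     1,372.0919     9,604.6435
  8     1,687.50     1,332.1281    10,657.0247
  9     1,687.50     1,293.3282    11,639.9541
  10   51,687.50    38,460.3542   384,603.5423
  Σ                 51,599.4130   447,712.7572
Price P = Σ PV = 51,599.4130.
Macaulay duration = Σ(t·PV) / P = 447,712.7572 / 51,599.4130 = 8.67670 half-year periods.
In years: 8.67670 / 2 = 4.33835 years.

4.338 years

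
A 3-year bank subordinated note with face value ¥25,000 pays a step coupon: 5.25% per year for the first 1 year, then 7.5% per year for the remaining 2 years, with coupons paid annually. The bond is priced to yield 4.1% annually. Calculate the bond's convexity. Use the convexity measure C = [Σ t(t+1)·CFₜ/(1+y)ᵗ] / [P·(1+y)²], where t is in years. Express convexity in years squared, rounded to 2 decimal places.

With y = 0.041:
  t   CF        PV=CF/(1+0.041)^t    t·PV        t(t+1)·PV
  1     1,312.50     1,260.8069     1,260.8069       2,521.6138
  2     1,875.00     1,730.2140     3,460.4279      10,381.2838
  3    26,875.00    23,822.9909    71,468.9726     285,875.8905
  Σ                 26,814.0118    76,190.2075     298,778.7881
P = 26,814.0118.
Convexity = Σ t(t+1)·PV / [P·(1+y)²] = 298,778.7881 / (26,814.0118 × 1.083681) = 10.28221.

10.28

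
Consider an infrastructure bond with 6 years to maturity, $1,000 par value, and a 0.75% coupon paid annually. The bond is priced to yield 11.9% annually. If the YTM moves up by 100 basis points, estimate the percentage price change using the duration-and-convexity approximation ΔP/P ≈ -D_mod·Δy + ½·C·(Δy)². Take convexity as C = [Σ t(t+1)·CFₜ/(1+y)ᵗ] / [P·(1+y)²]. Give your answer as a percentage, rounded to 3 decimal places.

-5.056%

With y = 0.119:
  t   CF        PV=CF/(1+0.119)^t    t·PV        t(t+1)·PV
  1         7.50         6.7024         6.7024          13.4048
  2         7.50         5.9896        11.9793          35.9379
  3         7.50         5.3527        16.0580          64.2321
  4         7.50         4.7834        19.1338          95.6689
  5         7.50         4.2748        21.3738         128.2425
  6     1,007.50       513.1739     3,079.0432      21,553.3026
  Σ                    540.2768     3,154.2905      21,890.7889
P = 540.2768; D_Mac = 5.83829 yrs; D_mod = 5.21741 yrs; C = 32.35824.
Duration effect: -5.21741 × (+0.01) = -0.052174
Convexity effect: 0.5 × 32.35824 × (0.01)² = +0.0016179
ΔP/P ≈ -0.052174 + 0.0016179 = -0.050556 = -5.0556%.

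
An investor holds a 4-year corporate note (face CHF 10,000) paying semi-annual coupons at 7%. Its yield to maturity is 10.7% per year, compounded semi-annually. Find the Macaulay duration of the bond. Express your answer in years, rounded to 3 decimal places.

Periodic yield y = 0.0535. Discount each cash flow and weight by its period:
  t   CF        PV=CF/(1+0.0535)^t    t·PV
  1       350.00       332.2259       332.2259
  2       350.00       315.3545       630.7089
  3       350.00       299.3398       898.0193
  4       350.00       284.1384     1,136.5535
  5       350.00       269.7089     1,348.5447
  6       350.00       256.0123     1,536.0737
  7       350.00       243.0112     1,701.0783
  8    10,350.00     6,821.2510    54,570.0080
  Σ                  8,821.0419    62,153.2123
Price P = Σ PV = 8,821.0419.
Macaulay duration = Σ(t·PV) / P = 62,153.2123 / 8,821.0419 = 7.04602 half-year periods.
In years: 7.04602 / 2 = 3.52301 years.

3.523 years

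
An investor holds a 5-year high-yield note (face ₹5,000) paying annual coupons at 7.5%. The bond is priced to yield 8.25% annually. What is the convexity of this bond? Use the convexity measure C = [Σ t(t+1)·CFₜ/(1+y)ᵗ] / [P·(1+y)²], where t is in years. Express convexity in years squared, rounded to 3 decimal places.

With y = 0.0825:
  t   CF        PV=CF/(1+0.0825)^t    t·PV        t(t+1)·PV
  1       375.00       346.4203       346.4203         692.8406
  2       375.00       320.0188       640.0375       1,920.1126
  3       375.00       295.6294       886.8881       3,547.5522
  4       375.00       273.0987     1,092.3948       5,461.9742
  5     5,375.00     3,616.0876    18,080.4380     108,482.6282
  Σ                  4,851.2548    21,046.1788     120,105.1079
P = 4,851.2548.
Convexity = Σ t(t+1)·PV / [P·(1+y)²] = 120,105.1079 / (4,851.2548 × 1.171806) = 21.12767.

21.128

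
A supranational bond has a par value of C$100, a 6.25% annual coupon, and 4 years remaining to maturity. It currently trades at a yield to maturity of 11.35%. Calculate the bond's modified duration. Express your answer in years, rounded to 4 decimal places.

Periodic yield y = 0.1135. First find Macaulay duration:
  t   CF        PV=CF/(1+0.1135)^t    t·PV
  1         6.25         5.6129         5.6129
  2         6.25         5.0408        10.0816
  3         6.25         4.5270        13.5810
  4       106.25        69.1143       276.4573
  Σ                     84.2950       305.7328
P = 84.2950; Macaulay duration = 305.7328 / 84.2950 = 3.62694 years.
Modified duration = D_Mac / (1 + y) = 3.62694 / 1.1135 = 3.25724 years.

3.2572 years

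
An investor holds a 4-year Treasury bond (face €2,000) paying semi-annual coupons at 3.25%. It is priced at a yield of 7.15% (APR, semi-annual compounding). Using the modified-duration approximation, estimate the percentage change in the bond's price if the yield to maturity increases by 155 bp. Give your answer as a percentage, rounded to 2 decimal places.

Periodic yield y = 0.03575. Modified duration first:
  t   CF        PV=CF/(1+0.03575)^t    t·PV
  1        32.50        31.3782        31.3782
  2        32.50        30.2952        60.5904
  3        32.50        29.2495        87.7485
  4        32.50        28.2399       112.9597
  5        32.50        27.2652       136.3260
  6        32.50        26.3241       157.9447
  7        32.50        25.4155       177.9085
  8     2,032.50     1,534.5852    12,276.6820
  Σ                  1,732.7529    13,041.5380
P = 1,732.7529; D_Mac = 7.52648 half-year periods = 3.76324 yrs; D_mod = 3.76324/(1+0.03575) = 3.63335 yrs.
ΔP/P ≈ -D_mod · Δy = -3.63335 × (+0.0155) = -0.056317 = -5.6317%.

-5.63%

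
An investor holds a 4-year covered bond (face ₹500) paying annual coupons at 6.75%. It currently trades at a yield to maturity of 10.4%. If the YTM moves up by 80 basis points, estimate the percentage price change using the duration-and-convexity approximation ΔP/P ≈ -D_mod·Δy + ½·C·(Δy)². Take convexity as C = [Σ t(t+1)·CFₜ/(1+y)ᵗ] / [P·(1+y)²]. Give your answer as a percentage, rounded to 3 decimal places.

With y = 0.104:
  t   CF        PV=CF/(1+0.104)^t    t·PV        t(t+1)·PV
  1        33.75        30.5707        30.5707          61.1413
  2        33.75        27.6908        55.3816         166.1448
  3        33.75        25.0823        75.2468         300.9870
  4       533.75       359.3036     1,437.2145       7,186.0724
  Σ                    442.6473     1,598.4135       7,714.3456
P = 442.6473; D_Mac = 3.61103 yrs; D_mod = 3.27086 yrs; C = 14.29892.
Duration effect: -3.27086 × (+0.008) = -0.026167
Convexity effect: 0.5 × 14.29892 × (0.008)² = +0.0004576
ΔP/P ≈ -0.026167 + 0.0004576 = -0.025709 = -2.5709%.

-2.571%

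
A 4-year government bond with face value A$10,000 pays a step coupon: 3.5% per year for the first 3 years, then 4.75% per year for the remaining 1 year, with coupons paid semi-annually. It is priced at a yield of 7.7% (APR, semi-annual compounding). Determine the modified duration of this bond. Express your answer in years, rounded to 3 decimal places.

Periodic yield y = 0.0385. First find Macaulay duration:
  t   CF        PV=CF/(1+0.0385)^t    t·PV
  1       175.00       168.5123       168.5123
  2       175.00       162.2651       324.5301
  3       175.00       156.2495       468.7484
  4       175.00       150.4569       601.8275
  5       175.00       144.8790       724.3952
  6       175.00       139.5080       837.0479
  7       237.50       182.3132     1,276.1924
  8    10,237.50     7,567.3167    60,538.5333
  Σ                  8,671.5006    64,939.7870
P = 8,671.5006; Macaulay duration = 64,939.7870 / 8,671.5006 = 7.48888 half-year periods = 3.74444 years.
Modified duration = D_Mac / (1 + y) = 3.74444 / 1.0385 = 3.60562 years.

3.606 years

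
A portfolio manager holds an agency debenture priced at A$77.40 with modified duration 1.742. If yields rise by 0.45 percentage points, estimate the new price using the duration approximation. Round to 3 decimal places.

Duration approximation: ΔP/P ≈ -D_mod · Δy = -1.742 × (+0.0045) = -0.007839.
New price ≈ 77.40 × (1 - 0.007839) = 76.7932614.

A$76.793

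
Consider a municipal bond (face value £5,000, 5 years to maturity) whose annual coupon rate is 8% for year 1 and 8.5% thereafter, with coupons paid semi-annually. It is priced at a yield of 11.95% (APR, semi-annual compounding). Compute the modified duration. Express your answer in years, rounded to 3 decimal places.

3.893 years

Periodic yield y = 0.05975. First find Macaulay duration:
  t   CF        PV=CF/(1+0.05975)^t    t·PV
  1       200.00       188.7238       188.7238
  2       200.00       178.0833       356.1666
  3       212.50       178.5454       535.6362
  4       212.50       168.4788       673.9152
  5       212.50       158.9797       794.8987
  6       212.50       150.0163       900.0977
  7       212.50       141.5582       990.9072
  8       212.50       133.5770     1,068.6156
  9       212.50       126.0457     1,134.4115
  10    5,212.50     2,917.5064    29,175.0639
  Σ                  4,341.5145    35,818.4363
P = 4,341.5145; Macaulay duration = 35,818.4363 / 4,341.5145 = 8.25022 half-year periods = 4.12511 years.
Modified duration = D_Mac / (1 + y) = 4.12511 / 1.05975 = 3.89253 years.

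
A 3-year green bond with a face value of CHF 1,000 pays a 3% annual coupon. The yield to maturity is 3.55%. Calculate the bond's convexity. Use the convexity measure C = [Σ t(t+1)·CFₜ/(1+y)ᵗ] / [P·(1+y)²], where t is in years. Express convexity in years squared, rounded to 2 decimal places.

10.76

With y = 0.0355:
  t   CF        PV=CF/(1+0.0355)^t    t·PV        t(t+1)·PV
  1        30.00        28.9715        28.9715          57.9430
  2        30.00        27.9783        55.9566         167.8697
  3     1,030.00       927.6559     2,782.9677      11,131.8709
  Σ                    984.6057     2,867.8958      11,357.6836
P = 984.6057.
Convexity = Σ t(t+1)·PV / [P·(1+y)²] = 11,357.6836 / (984.6057 × 1.072260) = 10.75789.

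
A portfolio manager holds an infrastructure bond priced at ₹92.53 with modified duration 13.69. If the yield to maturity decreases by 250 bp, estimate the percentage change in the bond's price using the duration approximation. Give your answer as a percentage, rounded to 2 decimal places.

Duration approximation: ΔP/P ≈ -D_mod · Δy = -13.69 × (-0.025) = +0.342250.
As a percentage: +34.2250%.

+34.23%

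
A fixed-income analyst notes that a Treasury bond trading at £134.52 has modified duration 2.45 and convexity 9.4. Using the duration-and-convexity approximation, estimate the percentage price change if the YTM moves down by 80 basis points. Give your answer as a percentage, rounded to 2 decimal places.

Duration effect: -D_mod·Δy = -2.45 × (-0.008) = +0.019600
Convexity effect: ½·C·(Δy)² = 0.5 × 9.4 × (-0.008)² = +0.0003008
ΔP/P ≈ +0.019600 + 0.0003008 = +0.0199008
= +1.99008%.

+1.99%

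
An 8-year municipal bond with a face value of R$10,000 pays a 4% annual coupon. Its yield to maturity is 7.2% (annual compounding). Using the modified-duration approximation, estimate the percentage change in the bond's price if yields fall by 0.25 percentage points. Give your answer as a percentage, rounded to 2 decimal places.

Periodic yield y = 0.072. Modified duration first:
  t   CF        PV=CF/(1+0.072)^t    t·PV
  1       400.00       373.1343       373.1343
  2       400.00       348.0731       696.1461
  3       400.00       324.6950       974.0851
  4       400.00       302.8872     1,211.5486
  5       400.00       282.5440     1,412.7199
  6       400.00       263.5671     1,581.4029
  7       400.00       245.8649     1,721.0541
  8    10,400.00     5,963.1407    47,705.1256
  Σ                  8,103.9063    55,675.2167
P = 8,103.9063; D_Mac = 6.87017 yrs; D_mod = 6.87017/(1+0.072) = 6.40874 yrs.
ΔP/P ≈ -D_mod · Δy = -6.40874 × (-0.0025) = +0.016022 = +1.6022%.

+1.60%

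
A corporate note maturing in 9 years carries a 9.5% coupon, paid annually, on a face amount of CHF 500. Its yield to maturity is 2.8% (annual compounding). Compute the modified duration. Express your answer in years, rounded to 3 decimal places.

6.764 years

Periodic yield y = 0.028. First find Macaulay duration:
  t   CF        PV=CF/(1+0.028)^t    t·PV
  1        47.50        46.2062        46.2062
  2        47.50        44.9477        89.8954
  3        47.50        43.7234       131.1703
  4        47.50        42.5325       170.1301
  5        47.50        41.3741       206.8703
  6        47.50        40.2471       241.4828
  7        47.50        39.1509       274.0563
  8        47.50        38.0845       304.6763
  9       547.50       427.0179     3,843.1612
  Σ                    763.2844     5,307.6489
P = 763.2844; Macaulay duration = 5,307.6489 / 763.2844 = 6.95370 years.
Modified duration = D_Mac / (1 + y) = 6.95370 / 1.028 = 6.76430 years.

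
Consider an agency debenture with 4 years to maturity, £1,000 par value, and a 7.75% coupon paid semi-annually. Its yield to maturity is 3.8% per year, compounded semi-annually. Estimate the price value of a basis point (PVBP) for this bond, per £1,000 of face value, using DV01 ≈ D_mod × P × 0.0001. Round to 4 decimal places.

£0.3992

Periodic yield y = 0.019.
  t   CF        PV=CF/(1+0.019)^t    t·PV
  1        38.75        38.0275        38.0275
  2        38.75        37.3184        74.6369
  3        38.75        36.6226       109.8678
  4        38.75        35.9397       143.7590
  5        38.75        35.2696       176.3481
  6        38.75        34.6120       207.6720
  7        38.75        33.9666       237.7664
  8     1,038.75       893.5473     7,148.3787
  Σ                  1,145.3038     8,136.4562
P = 1,145.3038; D_Mac = 7.10419 half-year periods = 3.55210 yrs; D_mod = 3.48586 yrs.
DV01 ≈ 3.48586 × 1,145.3038 × 0.0001 = 0.399237.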